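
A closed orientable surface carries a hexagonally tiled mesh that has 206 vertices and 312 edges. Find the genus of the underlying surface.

Every face is a hexagon and each edge borders two faces, so 6F = 2·312, giving F = 104.
χ = V − E + F = 206 − 312 + 104 = -2.
For a closed orientable surface χ = 2 − 2g, so g = (2 − (-2))/2 = 2.

2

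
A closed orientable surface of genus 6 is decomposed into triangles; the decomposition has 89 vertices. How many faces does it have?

198

χ = 2 − 2·6 = -10, and every face is a triangle so 3F = 2E.
V − E + F = -10 with E = 3F/2 gives 89 − (3/2 − 1)·F = -10, so F = 198 and E = 297.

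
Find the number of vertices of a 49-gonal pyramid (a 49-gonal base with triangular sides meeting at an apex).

A pyramid on an n-gon base has one n-gon and n triangles: V = 49 + 1 = 50, E = 2·49 = 98, F = 49 + 1 = 50.
Check: V − E + F = 50 − 98 + 50 = 2.

50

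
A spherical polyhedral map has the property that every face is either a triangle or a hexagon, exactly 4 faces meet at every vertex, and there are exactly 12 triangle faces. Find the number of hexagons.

Let x be the number of hexagons; then F = 12 + x.
Edge–face incidences: 2E = 3·12 + 6·x = 36 + 6x.
Every vertex has degree 4, so 4V = 2E.
Euler: V − E + F = 2 ⇒ (2E)/4 − E + (12 + x) = 2.
Multiply by 8: 2·(2E) − 4·(2E) + 8·(12 + x) = 16, i.e. 96 + 8x − 2·(36 + 6x) = 16.
Collecting terms: −4x + 24 = 16, so −4x = −8, so x = 2.
Then 2E = 36 + 6·2 = 48, so E = 24, V = 2E/4 = 12, F = 12 + 2 = 14.

2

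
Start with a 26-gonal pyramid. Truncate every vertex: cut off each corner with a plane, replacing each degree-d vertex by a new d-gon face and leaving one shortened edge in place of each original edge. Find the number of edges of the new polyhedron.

The base solid has V = 27, E = 52, F = 27.
Truncation replaces each original edge-end by a new vertex, so V′ = 2E = 104.
Each original edge survives, and each old vertex of degree d contributes d new edges; summing degrees gives Σd = 2E, so E′ = E + 2E = 3E = 156.
Each original face survives and each original vertex becomes one new face: F′ = F + V = 54.

156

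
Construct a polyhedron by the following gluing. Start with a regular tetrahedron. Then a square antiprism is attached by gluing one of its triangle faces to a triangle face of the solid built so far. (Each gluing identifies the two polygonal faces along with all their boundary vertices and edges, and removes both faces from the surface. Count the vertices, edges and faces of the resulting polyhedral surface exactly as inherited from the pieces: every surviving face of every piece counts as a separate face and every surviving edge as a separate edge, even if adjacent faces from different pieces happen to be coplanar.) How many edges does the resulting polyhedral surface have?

A regular tetrahedron: V=4, E=6, F=4.
Attach a square antiprism (V=8, E=16, F=10) along a 3-gon: merge 3 vertices and 3 edges, delete both glued faces → V=9, E=19, F=12.
Check: V − E + F = 9 − 19 + 12 = 2.

19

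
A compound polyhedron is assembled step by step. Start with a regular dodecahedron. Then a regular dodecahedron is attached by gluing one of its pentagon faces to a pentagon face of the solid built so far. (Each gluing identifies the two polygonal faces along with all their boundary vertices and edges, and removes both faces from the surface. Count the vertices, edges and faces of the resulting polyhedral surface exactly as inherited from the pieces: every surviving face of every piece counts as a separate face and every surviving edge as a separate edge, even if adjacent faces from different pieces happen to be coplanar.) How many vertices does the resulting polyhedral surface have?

35

A regular dodecahedron: V=20, E=30, F=12.
Attach a regular dodecahedron (V=20, E=30, F=12) along a 5-gon: merge 5 vertices and 5 edges, delete both glued faces → V=35, E=55, F=22.
Check: V − E + F = 35 − 55 + 22 = 2.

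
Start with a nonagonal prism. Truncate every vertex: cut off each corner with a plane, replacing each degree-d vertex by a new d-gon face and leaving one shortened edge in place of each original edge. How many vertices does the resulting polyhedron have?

The base solid has V = 18, E = 27, F = 11.
Truncation replaces each original edge-end by a new vertex, so V′ = 2E = 54.
Each original edge survives, and each old vertex of degree d contributes d new edges; summing degrees gives Σd = 2E, so E′ = E + 2E = 3E = 81.
Each original face survives and each original vertex becomes one new face: F′ = F + V = 29.

54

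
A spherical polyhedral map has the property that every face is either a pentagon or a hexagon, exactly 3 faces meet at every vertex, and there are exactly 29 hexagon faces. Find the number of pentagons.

Let x be the number of pentagons; then F = 29 + x.
Edge–face incidences: 2E = 6·29 + 5·x = 174 + 5x.
Every vertex has degree 3, so 3V = 2E.
Euler: V − E + F = 2 ⇒ (2E)/3 − E + (29 + x) = 2.
Multiply by 6: 2·(2E) − 3·(2E) + 6·(29 + x) = 12, i.e. 174 + 6x − (174 + 5x) = 12.
Collecting terms: x = 12.
Then 2E = 174 + 5·12 = 234, so E = 117, V = 2E/3 = 78, F = 29 + 12 = 41.

12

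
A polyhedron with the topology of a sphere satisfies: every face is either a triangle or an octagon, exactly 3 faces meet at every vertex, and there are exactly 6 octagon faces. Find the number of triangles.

Let x be the number of triangles; then F = 6 + x.
Edge–face incidences: 2E = 8·6 + 3·x = 48 + 3x.
Every vertex has degree 3, so 3V = 2E.
Euler: V − E + F = 2 ⇒ (2E)/3 − E + (6 + x) = 2.
Multiply by 6: 2·(2E) − 3·(2E) + 6·(6 + x) = 12, i.e. 36 + 6x − (48 + 3x) = 12.
Collecting terms: 3x − 12 = 12, so 3x = 24, so x = 8.
Then 2E = 48 + 3·8 = 72, so E = 36, V = 2E/3 = 24, F = 6 + 8 = 14.

8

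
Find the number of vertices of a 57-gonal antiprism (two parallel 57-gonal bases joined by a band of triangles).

An antiprism on an n-gon has two n-gon caps and 2n triangles: V = 2·57 = 114, E = 4·57 = 228, F = 2·57 + 2 = 116.

114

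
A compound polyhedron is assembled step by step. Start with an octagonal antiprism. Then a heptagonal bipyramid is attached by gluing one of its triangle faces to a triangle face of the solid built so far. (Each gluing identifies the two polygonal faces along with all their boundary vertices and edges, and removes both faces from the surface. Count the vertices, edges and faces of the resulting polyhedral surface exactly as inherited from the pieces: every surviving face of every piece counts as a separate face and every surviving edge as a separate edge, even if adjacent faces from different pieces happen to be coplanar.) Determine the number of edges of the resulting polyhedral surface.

50

An octagonal antiprism: V=16, E=32, F=18.
Attach a heptagonal bipyramid (V=9, E=21, F=14) along a 3-gon: merge 3 vertices and 3 edges, delete both glued faces → V=22, E=50, F=30.
Check: V − E + F = 22 − 50 + 30 = 2.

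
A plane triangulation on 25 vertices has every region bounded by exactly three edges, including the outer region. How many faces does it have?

46

In a plane triangulation 3F = 2E and V − E + F = 2, so F = 2V − 4 = 2·25 − 4 = 46.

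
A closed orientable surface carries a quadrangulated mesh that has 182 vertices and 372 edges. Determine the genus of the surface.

Every face is a square and each edge borders two faces, so 4F = 2·372, giving F = 186.
χ = V − E + F = 182 − 372 + 186 = -4.
For a closed orientable surface χ = 2 − 2g, so g = (2 − (-4))/2 = 3.

3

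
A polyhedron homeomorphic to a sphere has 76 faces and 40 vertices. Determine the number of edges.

114

Here V − E + F = 2.
E = V + F − (2) = 40 + 76 − (2) = 114.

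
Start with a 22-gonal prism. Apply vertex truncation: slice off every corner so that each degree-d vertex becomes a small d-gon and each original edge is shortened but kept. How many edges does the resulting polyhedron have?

The base solid has V = 44, E = 66, F = 24.
Truncation replaces each original edge-end by a new vertex, so V′ = 2E = 132.
Each original edge survives, and each old vertex of degree d contributes d new edges; summing degrees gives Σd = 2E, so E′ = E + 2E = 3E = 198.
Each original face survives and each original vertex becomes one new face: F′ = F + V = 68.

198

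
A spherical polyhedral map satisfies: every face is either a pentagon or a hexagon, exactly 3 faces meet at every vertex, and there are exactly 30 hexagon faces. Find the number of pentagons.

12

Let x be the number of pentagons; then F = 30 + x.
Edge–face incidences: 2E = 6·30 + 5·x = 180 + 5x.
Every vertex has degree 3, so 3V = 2E.
Euler: V − E + F = 2 ⇒ (2E)/3 − E + (30 + x) = 2.
Multiply by 6: 2·(2E) − 3·(2E) + 6·(30 + x) = 12, i.e. 180 + 6x − (180 + 5x) = 12.
Collecting terms: x = 12.
Then 2E = 180 + 5·12 = 240, so E = 120, V = 2E/3 = 80, F = 30 + 12 = 42.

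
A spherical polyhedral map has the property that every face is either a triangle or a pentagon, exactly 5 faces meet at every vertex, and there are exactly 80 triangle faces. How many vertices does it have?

60

Let x be the number of pentagons; then F = 80 + x.
Edge–face incidences: 2E = 3·80 + 5·x = 240 + 5x.
Every vertex has degree 5, so 5V = 2E.
Euler: V − E + F = 2 ⇒ (2E)/5 − E + (80 + x) = 2.
Multiply by 10: 2·(2E) − 5·(2E) + 10·(80 + x) = 20, i.e. 800 + 10x − 3·(240 + 5x) = 20.
Collecting terms: −5x + 80 = 20, so −5x = −60, so x = 12.
Then 2E = 240 + 5·12 = 300, so E = 150, V = 2E/5 = 60, F = 80 + 12 = 92.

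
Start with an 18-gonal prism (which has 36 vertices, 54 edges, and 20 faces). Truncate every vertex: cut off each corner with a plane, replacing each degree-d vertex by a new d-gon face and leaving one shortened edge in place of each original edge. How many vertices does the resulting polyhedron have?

108

Truncation replaces each original edge-end by a new vertex, so V′ = 2E = 108.
Each original edge survives, and each old vertex of degree d contributes d new edges; summing degrees gives Σd = 2E, so E′ = E + 2E = 3E = 162.
Each original face survives and each original vertex becomes one new face: F′ = F + V = 56.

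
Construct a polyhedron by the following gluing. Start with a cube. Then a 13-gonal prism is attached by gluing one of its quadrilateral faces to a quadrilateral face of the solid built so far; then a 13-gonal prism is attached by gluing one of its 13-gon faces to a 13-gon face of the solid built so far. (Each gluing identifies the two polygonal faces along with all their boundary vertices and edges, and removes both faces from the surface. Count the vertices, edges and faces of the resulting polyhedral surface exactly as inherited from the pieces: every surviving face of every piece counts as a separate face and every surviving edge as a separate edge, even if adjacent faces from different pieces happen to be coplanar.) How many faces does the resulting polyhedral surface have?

32

A cube: V=8, E=12, F=6.
Attach a 13-gonal prism (V=26, E=39, F=15) along a 4-gon: merge 4 vertices and 4 edges, delete both glued faces → V=30, E=47, F=19.
Attach a 13-gonal prism (V=26, E=39, F=15) along a 13-gon: merge 13 vertices and 13 edges, delete both glued faces → V=43, E=73, F=32.
Check: V − E + F = 43 − 73 + 32 = 2.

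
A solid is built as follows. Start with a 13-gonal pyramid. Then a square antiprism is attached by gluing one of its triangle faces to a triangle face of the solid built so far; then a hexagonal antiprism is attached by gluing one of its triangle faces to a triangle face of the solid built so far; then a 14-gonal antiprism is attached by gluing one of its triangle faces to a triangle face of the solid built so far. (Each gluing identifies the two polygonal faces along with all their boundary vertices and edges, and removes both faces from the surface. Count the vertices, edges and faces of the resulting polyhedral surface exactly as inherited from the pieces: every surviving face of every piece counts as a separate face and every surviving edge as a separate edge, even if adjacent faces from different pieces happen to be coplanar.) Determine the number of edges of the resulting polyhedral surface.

113

A 13-gonal pyramid: V=14, E=26, F=14.
Attach a square antiprism (V=8, E=16, F=10) along a 3-gon: merge 3 vertices and 3 edges, delete both glued faces → V=19, E=39, F=22.
Attach a hexagonal antiprism (V=12, E=24, F=14) along a 3-gon: merge 3 vertices and 3 edges, delete both glued faces → V=28, E=60, F=34.
Attach a 14-gonal antiprism (V=28, E=56, F=30) along a 3-gon: merge 3 vertices and 3 edges, delete both glued faces → V=53, E=113, F=62.
Check: V − E + F = 53 − 113 + 62 = 2.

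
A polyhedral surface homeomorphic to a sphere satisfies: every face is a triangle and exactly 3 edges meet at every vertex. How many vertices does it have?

4

Each face has 3 edges and each edge borders two faces, so 2E = 3F.
Each vertex has degree 3, so 3V = 2E and hence V = 3F/3.
Euler: V − E + F = 2 ⇒ (3F/3) − (3F/2) + F = 2.
Multiply by 6: (6 − 9 + 6)F = 12, i.e. 3F = 12.
So F = 4, E = 3·4/2 = 6, V = 3·4/3 = 4.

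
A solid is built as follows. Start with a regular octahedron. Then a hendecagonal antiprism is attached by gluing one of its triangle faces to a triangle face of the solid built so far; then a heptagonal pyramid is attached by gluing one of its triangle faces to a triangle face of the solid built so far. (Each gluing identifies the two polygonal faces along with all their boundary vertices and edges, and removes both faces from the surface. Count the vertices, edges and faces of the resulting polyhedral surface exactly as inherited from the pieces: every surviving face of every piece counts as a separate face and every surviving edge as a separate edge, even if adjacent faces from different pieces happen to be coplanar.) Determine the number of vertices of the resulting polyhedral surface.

30

A regular octahedron: V=6, E=12, F=8.
Attach a hendecagonal antiprism (V=22, E=44, F=24) along a 3-gon: merge 3 vertices and 3 edges, delete both glued faces → V=25, E=53, F=30.
Attach a heptagonal pyramid (V=8, E=14, F=8) along a 3-gon: merge 3 vertices and 3 edges, delete both glued faces → V=30, E=64, F=36.
Check: V − E + F = 30 − 64 + 36 = 2.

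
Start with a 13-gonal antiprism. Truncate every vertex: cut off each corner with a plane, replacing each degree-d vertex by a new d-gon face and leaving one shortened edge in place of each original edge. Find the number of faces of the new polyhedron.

54

The base solid has V = 26, E = 52, F = 28.
Truncation replaces each original edge-end by a new vertex, so V′ = 2E = 104.
Each original edge survives, and each old vertex of degree d contributes d new edges; summing degrees gives Σd = 2E, so E′ = E + 2E = 3E = 156.
Each original face survives and each original vertex becomes one new face: F′ = F + V = 54.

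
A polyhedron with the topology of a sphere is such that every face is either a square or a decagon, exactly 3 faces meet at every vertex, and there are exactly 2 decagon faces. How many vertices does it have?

20

Let x be the number of squares; then F = 2 + x.
Edge–face incidences: 2E = 10·2 + 4·x = 20 + 4x.
Every vertex has degree 3, so 3V = 2E.
Euler: V − E + F = 2 ⇒ (2E)/3 − E + (2 + x) = 2.
Multiply by 6: 2·(2E) − 3·(2E) + 6·(2 + x) = 12, i.e. 12 + 6x − (20 + 4x) = 12.
Collecting terms: 2x − 8 = 12, so 2x = 20, so x = 10.
Then 2E = 20 + 4·10 = 60, so E = 30, V = 2E/3 = 20, F = 2 + 10 = 12.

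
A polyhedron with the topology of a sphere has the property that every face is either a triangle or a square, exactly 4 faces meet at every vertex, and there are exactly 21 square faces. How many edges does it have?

54

Let x be the number of triangles; then F = 21 + x.
Edge–face incidences: 2E = 4·21 + 3·x = 84 + 3x.
Every vertex has degree 4, so 4V = 2E.
Euler: V − E + F = 2 ⇒ (2E)/4 − E + (21 + x) = 2.
Multiply by 8: 2·(2E) − 4·(2E) + 8·(21 + x) = 16, i.e. 168 + 8x − 2·(84 + 3x) = 16.
Collecting terms: 2x = 16, so x = 8.
Then 2E = 84 + 3·8 = 108, so E = 54, V = 2E/4 = 27, F = 21 + 8 = 29.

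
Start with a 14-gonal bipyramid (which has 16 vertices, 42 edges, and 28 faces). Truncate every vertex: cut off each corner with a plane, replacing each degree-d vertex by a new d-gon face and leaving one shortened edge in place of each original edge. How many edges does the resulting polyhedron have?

126

Truncation replaces each original edge-end by a new vertex, so V′ = 2E = 84.
Each original edge survives, and each old vertex of degree d contributes d new edges; summing degrees gives Σd = 2E, so E′ = E + 2E = 3E = 126.
Each original face survives and each original vertex becomes one new face: F′ = F + V = 44.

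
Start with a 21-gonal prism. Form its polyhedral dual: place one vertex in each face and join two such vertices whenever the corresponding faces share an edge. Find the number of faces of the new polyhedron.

42

The base solid has V = 42, E = 63, F = 23.
The dual swaps V and F and preserves E: V′ = F = 23, E′ = E = 63, F′ = V = 42.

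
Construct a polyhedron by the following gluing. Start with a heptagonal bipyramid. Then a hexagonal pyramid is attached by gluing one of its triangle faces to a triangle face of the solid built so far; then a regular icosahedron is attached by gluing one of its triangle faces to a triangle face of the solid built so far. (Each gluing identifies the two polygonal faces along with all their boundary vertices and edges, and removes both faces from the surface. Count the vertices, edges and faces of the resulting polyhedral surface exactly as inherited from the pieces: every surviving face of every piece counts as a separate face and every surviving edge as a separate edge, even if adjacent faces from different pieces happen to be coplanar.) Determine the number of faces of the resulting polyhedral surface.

37

A heptagonal bipyramid: V=9, E=21, F=14.
Attach a hexagonal pyramid (V=7, E=12, F=7) along a 3-gon: merge 3 vertices and 3 edges, delete both glued faces → V=13, E=30, F=19.
Attach a regular icosahedron (V=12, E=30, F=20) along a 3-gon: merge 3 vertices and 3 edges, delete both glued faces → V=22, E=57, F=37.
Check: V − E + F = 22 − 57 + 37 = 2.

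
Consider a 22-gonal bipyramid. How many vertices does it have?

A bipyramid over an n-gon has 2n triangular faces and n + 2 vertices: V = 22 + 2 = 24, E = 3·22 = 66, F = 2·22 = 44.

24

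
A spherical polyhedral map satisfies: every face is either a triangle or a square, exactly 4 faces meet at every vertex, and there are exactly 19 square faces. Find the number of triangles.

Let x be the number of triangles; then F = 19 + x.
Edge–face incidences: 2E = 4·19 + 3·x = 76 + 3x.
Every vertex has degree 4, so 4V = 2E.
Euler: V − E + F = 2 ⇒ (2E)/4 − E + (19 + x) = 2.
Multiply by 8: 2·(2E) − 4·(2E) + 8·(19 + x) = 16, i.e. 152 + 8x − 2·(76 + 3x) = 16.
Collecting terms: 2x = 16, so x = 8.
Then 2E = 76 + 3·8 = 100, so E = 50, V = 2E/4 = 25, F = 19 + 8 = 27.

8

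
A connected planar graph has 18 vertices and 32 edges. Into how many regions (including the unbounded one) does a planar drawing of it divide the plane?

16

Euler's formula for a connected plane graph: V − E + F = 2, so F = 2 − 18 + 32 = 16.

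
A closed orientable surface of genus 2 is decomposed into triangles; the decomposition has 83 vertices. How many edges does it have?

255

χ = 2 − 2·2 = -2, and every face is a triangle so 3F = 2E.
V − E + F = -2 with E = 3F/2 gives 83 − (3/2 − 1)·F = -2, so F = 170 and E = 255.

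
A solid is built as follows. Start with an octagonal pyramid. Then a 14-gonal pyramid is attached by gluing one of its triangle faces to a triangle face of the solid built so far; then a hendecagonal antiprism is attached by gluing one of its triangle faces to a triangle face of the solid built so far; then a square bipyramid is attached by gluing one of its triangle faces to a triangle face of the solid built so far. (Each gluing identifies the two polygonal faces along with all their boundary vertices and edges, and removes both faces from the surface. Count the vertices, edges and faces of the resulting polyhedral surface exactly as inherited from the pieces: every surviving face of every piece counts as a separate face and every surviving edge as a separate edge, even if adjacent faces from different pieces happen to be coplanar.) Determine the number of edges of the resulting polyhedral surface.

An octagonal pyramid: V=9, E=16, F=9.
Attach a 14-gonal pyramid (V=15, E=28, F=15) along a 3-gon: merge 3 vertices and 3 edges, delete both glued faces → V=21, E=41, F=22.
Attach a hendecagonal antiprism (V=22, E=44, F=24) along a 3-gon: merge 3 vertices and 3 edges, delete both glued faces → V=40, E=82, F=44.
Attach a square bipyramid (V=6, E=12, F=8) along a 3-gon: merge 3 vertices and 3 edges, delete both glued faces → V=43, E=91, F=50.
Check: V − E + F = 43 − 91 + 50 = 2.

91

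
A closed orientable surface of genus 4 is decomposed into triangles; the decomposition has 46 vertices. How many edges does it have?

156

χ = 2 − 2·4 = -6, and every face is a triangle so 3F = 2E.
V − E + F = -6 with E = 3F/2 gives 46 − (3/2 − 1)·F = -6, so F = 104 and E = 156.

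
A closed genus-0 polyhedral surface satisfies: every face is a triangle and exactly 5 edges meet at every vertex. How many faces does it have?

20

Each face has 3 edges and each edge borders two faces, so 2E = 3F.
Each vertex has degree 5, so 5V = 2E and hence V = 3F/5.
Euler: V − E + F = 2 ⇒ (3F/5) − (3F/2) + F = 2.
Multiply by 10: (6 − 15 + 10)F = 20, i.e. 1F = 20.
So F = 20, E = 3·20/2 = 30, V = 3·20/5 = 12.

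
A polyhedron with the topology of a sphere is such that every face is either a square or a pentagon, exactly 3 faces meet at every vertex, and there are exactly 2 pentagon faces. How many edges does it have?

Let x be the number of squares; then F = 2 + x.
Edge–face incidences: 2E = 5·2 + 4·x = 10 + 4x.
Every vertex has degree 3, so 3V = 2E.
Euler: V − E + F = 2 ⇒ (2E)/3 − E + (2 + x) = 2.
Multiply by 6: 2·(2E) − 3·(2E) + 6·(2 + x) = 12, i.e. 12 + 6x − (10 + 4x) = 12.
Collecting terms: 2x + 2 = 12, so 2x = 10, so x = 5.
Then 2E = 10 + 4·5 = 30, so E = 15, V = 2E/3 = 10, F = 2 + 5 = 7.

15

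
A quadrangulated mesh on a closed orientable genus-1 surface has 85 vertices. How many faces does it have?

χ = 2 − 2·1 = 0, and every face is a square so 4F = 2E.
V − E + F = 0 with E = 4F/2 gives 85 − (4/2 − 1)·F = 0, so F = 85 and E = 170.

85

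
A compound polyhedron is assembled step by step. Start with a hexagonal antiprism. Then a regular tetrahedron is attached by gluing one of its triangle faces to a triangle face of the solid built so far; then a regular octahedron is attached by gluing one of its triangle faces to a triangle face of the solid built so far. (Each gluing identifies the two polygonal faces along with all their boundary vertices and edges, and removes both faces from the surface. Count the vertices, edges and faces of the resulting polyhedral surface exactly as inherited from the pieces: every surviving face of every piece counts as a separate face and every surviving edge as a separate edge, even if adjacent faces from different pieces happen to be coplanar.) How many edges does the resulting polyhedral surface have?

36

A hexagonal antiprism: V=12, E=24, F=14.
Attach a regular tetrahedron (V=4, E=6, F=4) along a 3-gon: merge 3 vertices and 3 edges, delete both glued faces → V=13, E=27, F=16.
Attach a regular octahedron (V=6, E=12, F=8) along a 3-gon: merge 3 vertices and 3 edges, delete both glued faces → V=16, E=36, F=22.
Check: V − E + F = 16 − 36 + 22 = 2.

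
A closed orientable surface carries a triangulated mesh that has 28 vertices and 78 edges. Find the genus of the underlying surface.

0

Every face is a triangle and each edge borders two faces, so 3F = 2·78, giving F = 52.
χ = V − E + F = 28 − 78 + 52 = 2.
For a closed orientable surface χ = 2 − 2g, so g = (2 − (2))/2 = 0.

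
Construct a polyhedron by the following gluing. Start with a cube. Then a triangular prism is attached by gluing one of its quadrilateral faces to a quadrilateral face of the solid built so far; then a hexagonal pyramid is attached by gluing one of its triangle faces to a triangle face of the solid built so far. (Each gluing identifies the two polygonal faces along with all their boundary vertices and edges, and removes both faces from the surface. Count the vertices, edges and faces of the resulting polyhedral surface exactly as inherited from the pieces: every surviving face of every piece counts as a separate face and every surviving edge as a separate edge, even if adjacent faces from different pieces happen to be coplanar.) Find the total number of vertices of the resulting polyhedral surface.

14

A cube: V=8, E=12, F=6.
Attach a triangular prism (V=6, E=9, F=5) along a 4-gon: merge 4 vertices and 4 edges, delete both glued faces → V=10, E=17, F=9.
Attach a hexagonal pyramid (V=7, E=12, F=7) along a 3-gon: merge 3 vertices and 3 edges, delete both glued faces → V=14, E=26, F=14.
Check: V − E + F = 14 − 26 + 14 = 2.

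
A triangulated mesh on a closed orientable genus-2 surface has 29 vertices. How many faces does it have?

χ = 2 − 2·2 = -2, and every face is a triangle so 3F = 2E.
V − E + F = -2 with E = 3F/2 gives 29 − (3/2 − 1)·F = -2, so F = 62 and E = 93.

62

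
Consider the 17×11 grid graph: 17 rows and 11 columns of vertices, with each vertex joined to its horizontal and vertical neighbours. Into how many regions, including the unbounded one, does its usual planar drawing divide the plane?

The grid has V = 17·11 = 187 vertices and E = 17·10 + 11·16 = 346 edges.
F = 2 − V + E = 2 − 187 + 346 = 161.

161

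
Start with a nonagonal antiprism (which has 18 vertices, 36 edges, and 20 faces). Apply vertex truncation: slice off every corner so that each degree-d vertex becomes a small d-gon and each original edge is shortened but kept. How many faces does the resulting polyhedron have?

Truncation replaces each original edge-end by a new vertex, so V′ = 2E = 72.
Each original edge survives, and each old vertex of degree d contributes d new edges; summing degrees gives Σd = 2E, so E′ = E + 2E = 3E = 108.
Each original face survives and each original vertex becomes one new face: F′ = F + V = 38.

38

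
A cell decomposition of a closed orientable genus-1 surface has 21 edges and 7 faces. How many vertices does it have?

For a closed orientable surface of genus 1, χ = 2 − 2·1 = 0.
V = 0 + E − F = 0 + 21 − 7 = 14.

14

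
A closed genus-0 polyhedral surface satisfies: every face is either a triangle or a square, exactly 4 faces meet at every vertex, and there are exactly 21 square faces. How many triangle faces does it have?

8

Let x be the number of triangles; then F = 21 + x.
Edge–face incidences: 2E = 4·21 + 3·x = 84 + 3x.
Every vertex has degree 4, so 4V = 2E.
Euler: V − E + F = 2 ⇒ (2E)/4 − E + (21 + x) = 2.
Multiply by 8: 2·(2E) − 4·(2E) + 8·(21 + x) = 16, i.e. 168 + 8x − 2·(84 + 3x) = 16.
Collecting terms: 2x = 16, so x = 8.
Then 2E = 84 + 3·8 = 108, so E = 54, V = 2E/4 = 27, F = 21 + 8 = 29.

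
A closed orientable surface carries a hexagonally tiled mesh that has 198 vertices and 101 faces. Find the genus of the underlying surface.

3

Every face is a hexagon, so 2E = 6·101 = 606, giving E = 303.
χ = V − E + F = 198 − 303 + 101 = -4.
For a closed orientable surface χ = 2 − 2g, so g = (2 − (-4))/2 = 3.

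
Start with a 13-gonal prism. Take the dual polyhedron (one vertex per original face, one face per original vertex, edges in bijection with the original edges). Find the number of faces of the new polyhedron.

The base solid has V = 26, E = 39, F = 15.
The dual swaps V and F and preserves E: V′ = F = 15, E′ = E = 39, F′ = V = 26.

26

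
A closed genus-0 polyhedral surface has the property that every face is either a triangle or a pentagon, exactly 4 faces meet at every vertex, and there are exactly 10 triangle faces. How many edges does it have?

Let x be the number of pentagons; then F = 10 + x.
Edge–face incidences: 2E = 3·10 + 5·x = 30 + 5x.
Every vertex has degree 4, so 4V = 2E.
Euler: V − E + F = 2 ⇒ (2E)/4 − E + (10 + x) = 2.
Multiply by 8: 2·(2E) − 4·(2E) + 8·(10 + x) = 16, i.e. 80 + 8x − 2·(30 + 5x) = 16.
Collecting terms: −2x + 20 = 16, so −2x = −4, so x = 2.
Then 2E = 30 + 5·2 = 40, so E = 20, V = 2E/4 = 10, F = 10 + 2 = 12.

20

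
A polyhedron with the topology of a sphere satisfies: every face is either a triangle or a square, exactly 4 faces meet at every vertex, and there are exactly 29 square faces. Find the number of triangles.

Let x be the number of triangles; then F = 29 + x.
Edge–face incidences: 2E = 4·29 + 3·x = 116 + 3x.
Every vertex has degree 4, so 4V = 2E.
Euler: V − E + F = 2 ⇒ (2E)/4 − E + (29 + x) = 2.
Multiply by 8: 2·(2E) − 4·(2E) + 8·(29 + x) = 16, i.e. 232 + 8x − 2·(116 + 3x) = 16.
Collecting terms: 2x = 16, so x = 8.
Then 2E = 116 + 3·8 = 140, so E = 70, V = 2E/4 = 35, F = 29 + 8 = 37.

8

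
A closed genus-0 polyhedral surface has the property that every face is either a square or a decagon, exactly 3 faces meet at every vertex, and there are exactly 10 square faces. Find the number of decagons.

Let x be the number of decagons; then F = 10 + x.
Edge–face incidences: 2E = 4·10 + 10·x = 40 + 10x.
Every vertex has degree 3, so 3V = 2E.
Euler: V − E + F = 2 ⇒ (2E)/3 − E + (10 + x) = 2.
Multiply by 6: 2·(2E) − 3·(2E) + 6·(10 + x) = 12, i.e. 60 + 6x − (40 + 10x) = 12.
Collecting terms: −4x + 20 = 12, so −4x = −8, so x = 2.
Then 2E = 40 + 10·2 = 60, so E = 30, V = 2E/3 = 20, F = 10 + 2 = 12.

2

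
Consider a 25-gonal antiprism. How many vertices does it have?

50

An antiprism on an n-gon has two n-gon caps and 2n triangles: V = 2·25 = 50, E = 4·25 = 100, F = 2·25 + 2 = 52.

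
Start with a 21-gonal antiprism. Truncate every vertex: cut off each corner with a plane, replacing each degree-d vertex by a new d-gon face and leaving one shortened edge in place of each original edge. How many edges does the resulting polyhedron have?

The base solid has V = 42, E = 84, F = 44.
Truncation replaces each original edge-end by a new vertex, so V′ = 2E = 168.
Each original edge survives, and each old vertex of degree d contributes d new edges; summing degrees gives Σd = 2E, so E′ = E + 2E = 3E = 252.
Each original face survives and each original vertex becomes one new face: F′ = F + V = 86.

252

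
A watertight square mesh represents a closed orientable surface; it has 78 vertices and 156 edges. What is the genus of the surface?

1

Every face is a square and each edge borders two faces, so 4F = 2·156, giving F = 78.
χ = V − E + F = 78 − 156 + 78 = 0.
For a closed orientable surface χ = 2 − 2g, so g = (2 − (0))/2 = 1.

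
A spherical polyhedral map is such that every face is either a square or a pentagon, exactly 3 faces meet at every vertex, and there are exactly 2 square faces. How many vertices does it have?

16

Let x be the number of pentagons; then F = 2 + x.
Edge–face incidences: 2E = 4·2 + 5·x = 8 + 5x.
Every vertex has degree 3, so 3V = 2E.
Euler: V − E + F = 2 ⇒ (2E)/3 − E + (2 + x) = 2.
Multiply by 6: 2·(2E) − 3·(2E) + 6·(2 + x) = 12, i.e. 12 + 6x − (8 + 5x) = 12.
Collecting terms: x + 4 = 12, so x = 8.
Then 2E = 8 + 5·8 = 48, so E = 24, V = 2E/3 = 16, F = 2 + 8 = 10.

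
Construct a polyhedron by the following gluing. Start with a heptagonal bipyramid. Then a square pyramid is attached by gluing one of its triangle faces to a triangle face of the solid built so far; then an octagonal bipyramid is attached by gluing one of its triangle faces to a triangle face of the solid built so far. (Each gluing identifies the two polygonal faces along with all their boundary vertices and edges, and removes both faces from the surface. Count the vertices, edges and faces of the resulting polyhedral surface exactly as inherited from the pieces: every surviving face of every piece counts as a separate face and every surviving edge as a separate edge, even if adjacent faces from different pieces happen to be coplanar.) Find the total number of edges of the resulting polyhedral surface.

47

A heptagonal bipyramid: V=9, E=21, F=14.
Attach a square pyramid (V=5, E=8, F=5) along a 3-gon: merge 3 vertices and 3 edges, delete both glued faces → V=11, E=26, F=17.
Attach an octagonal bipyramid (V=10, E=24, F=16) along a 3-gon: merge 3 vertices and 3 edges, delete both glued faces → V=18, E=47, F=31.
Check: V − E + F = 18 − 47 + 31 = 2.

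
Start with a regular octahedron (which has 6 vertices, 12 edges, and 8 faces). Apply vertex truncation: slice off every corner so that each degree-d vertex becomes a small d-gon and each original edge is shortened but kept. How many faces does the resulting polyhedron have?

14

Truncation replaces each original edge-end by a new vertex, so V′ = 2E = 24.
Each original edge survives, and each old vertex of degree d contributes d new edges; summing degrees gives Σd = 2E, so E′ = E + 2E = 3E = 36.
Each original face survives and each original vertex becomes one new face: F′ = F + V = 14.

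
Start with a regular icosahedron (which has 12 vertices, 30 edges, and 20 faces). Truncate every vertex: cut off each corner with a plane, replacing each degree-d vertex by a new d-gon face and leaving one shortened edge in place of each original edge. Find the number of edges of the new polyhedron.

90

Truncation replaces each original edge-end by a new vertex, so V′ = 2E = 60.
Each original edge survives, and each old vertex of degree d contributes d new edges; summing degrees gives Σd = 2E, so E′ = E + 2E = 3E = 90.
Each original face survives and each original vertex becomes one new face: F′ = F + V = 32.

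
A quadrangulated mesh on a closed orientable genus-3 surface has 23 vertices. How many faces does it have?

χ = 2 − 2·3 = -4, and every face is a square so 4F = 2E.
V − E + F = -4 with E = 4F/2 gives 23 − (4/2 − 1)·F = -4, so F = 27 and E = 54.

27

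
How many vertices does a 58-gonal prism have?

116

A prism on an n-gon has two n-gon bases and n rectangular sides: V = 2·58 = 116, E = 3·58 = 174, F = 58 + 2 = 60.
Check: V − E + F = 116 − 174 + 60 = 2.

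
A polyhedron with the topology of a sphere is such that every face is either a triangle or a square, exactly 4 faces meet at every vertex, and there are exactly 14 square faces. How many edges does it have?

40

Let x be the number of triangles; then F = 14 + x.
Edge–face incidences: 2E = 4·14 + 3·x = 56 + 3x.
Every vertex has degree 4, so 4V = 2E.
Euler: V − E + F = 2 ⇒ (2E)/4 − E + (14 + x) = 2.
Multiply by 8: 2·(2E) − 4·(2E) + 8·(14 + x) = 16, i.e. 112 + 8x − 2·(56 + 3x) = 16.
Collecting terms: 2x = 16, so x = 8.
Then 2E = 56 + 3·8 = 80, so E = 40, V = 2E/4 = 20, F = 14 + 8 = 22.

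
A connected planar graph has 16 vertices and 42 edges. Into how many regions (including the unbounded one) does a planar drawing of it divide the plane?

28

Euler's formula for a connected plane graph: V − E + F = 2, so F = 2 − 16 + 42 = 28.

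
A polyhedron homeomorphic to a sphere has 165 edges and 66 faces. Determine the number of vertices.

101

Here V − E + F = 2.
V = 2 + E − F = 2 + 165 − 66 = 101.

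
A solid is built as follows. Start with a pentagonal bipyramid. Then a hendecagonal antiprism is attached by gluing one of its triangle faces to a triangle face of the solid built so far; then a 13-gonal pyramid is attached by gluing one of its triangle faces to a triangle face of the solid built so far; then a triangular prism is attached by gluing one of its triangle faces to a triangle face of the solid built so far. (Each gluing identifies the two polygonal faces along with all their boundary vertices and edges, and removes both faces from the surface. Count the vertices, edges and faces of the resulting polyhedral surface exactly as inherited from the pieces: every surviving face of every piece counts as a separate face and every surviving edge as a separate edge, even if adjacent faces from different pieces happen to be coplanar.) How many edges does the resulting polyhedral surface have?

85

A pentagonal bipyramid: V=7, E=15, F=10.
Attach a hendecagonal antiprism (V=22, E=44, F=24) along a 3-gon: merge 3 vertices and 3 edges, delete both glued faces → V=26, E=56, F=32.
Attach a 13-gonal pyramid (V=14, E=26, F=14) along a 3-gon: merge 3 vertices and 3 edges, delete both glued faces → V=37, E=79, F=44.
Attach a triangular prism (V=6, E=9, F=5) along a 3-gon: merge 3 vertices and 3 edges, delete both glued faces → V=40, E=85, F=47.
Check: V − E + F = 40 − 85 + 47 = 2.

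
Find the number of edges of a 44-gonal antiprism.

An antiprism on an n-gon has two n-gon caps and 2n triangles: V = 2·44 = 88, E = 4·44 = 176, F = 2·44 + 2 = 90.
Check: V − E + F = 88 − 176 + 90 = 2.

176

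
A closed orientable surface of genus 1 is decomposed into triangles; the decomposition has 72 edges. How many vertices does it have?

χ = 2 − 2·1 = 0, and every face is a triangle so 3F = 2E.
F = 2E/3 = 48. Then V = 0 + E − F = 0 + 72 − 48 = 24.

24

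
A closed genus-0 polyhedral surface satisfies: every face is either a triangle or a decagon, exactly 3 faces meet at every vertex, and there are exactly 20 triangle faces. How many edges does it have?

Let x be the number of decagons; then F = 20 + x.
Edge–face incidences: 2E = 3·20 + 10·x = 60 + 10x.
Every vertex has degree 3, so 3V = 2E.
Euler: V − E + F = 2 ⇒ (2E)/3 − E + (20 + x) = 2.
Multiply by 6: 2·(2E) − 3·(2E) + 6·(20 + x) = 12, i.e. 120 + 6x − (60 + 10x) = 12.
Collecting terms: −4x + 60 = 12, so −4x = −48, so x = 12.
Then 2E = 60 + 10·12 = 180, so E = 90, V = 2E/3 = 60, F = 20 + 12 = 32.

90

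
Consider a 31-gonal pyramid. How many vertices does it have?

32

A pyramid on an n-gon base has one n-gon and n triangles: V = 31 + 1 = 32, E = 2·31 = 62, F = 31 + 1 = 32.
Check: V − E + F = 32 − 62 + 32 = 2.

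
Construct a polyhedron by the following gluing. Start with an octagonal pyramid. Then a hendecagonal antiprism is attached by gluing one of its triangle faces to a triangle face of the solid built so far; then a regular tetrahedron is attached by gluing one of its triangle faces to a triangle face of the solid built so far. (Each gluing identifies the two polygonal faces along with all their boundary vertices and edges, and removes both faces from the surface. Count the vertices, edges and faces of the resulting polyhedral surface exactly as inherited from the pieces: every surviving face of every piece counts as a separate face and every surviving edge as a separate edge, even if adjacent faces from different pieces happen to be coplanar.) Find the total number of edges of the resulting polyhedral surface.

An octagonal pyramid: V=9, E=16, F=9.
Attach a hendecagonal antiprism (V=22, E=44, F=24) along a 3-gon: merge 3 vertices and 3 edges, delete both glued faces → V=28, E=57, F=31.
Attach a regular tetrahedron (V=4, E=6, F=4) along a 3-gon: merge 3 vertices and 3 edges, delete both glued faces → V=29, E=60, F=33.
Check: V − E + F = 29 − 60 + 33 = 2.

60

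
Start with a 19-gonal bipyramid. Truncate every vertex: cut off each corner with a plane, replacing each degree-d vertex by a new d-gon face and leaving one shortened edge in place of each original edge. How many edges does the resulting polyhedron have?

171

The base solid has V = 21, E = 57, F = 38.
Truncation replaces each original edge-end by a new vertex, so V′ = 2E = 114.
Each original edge survives, and each old vertex of degree d contributes d new edges; summing degrees gives Σd = 2E, so E′ = E + 2E = 3E = 171.
Each original face survives and each original vertex becomes one new face: F′ = F + V = 59.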